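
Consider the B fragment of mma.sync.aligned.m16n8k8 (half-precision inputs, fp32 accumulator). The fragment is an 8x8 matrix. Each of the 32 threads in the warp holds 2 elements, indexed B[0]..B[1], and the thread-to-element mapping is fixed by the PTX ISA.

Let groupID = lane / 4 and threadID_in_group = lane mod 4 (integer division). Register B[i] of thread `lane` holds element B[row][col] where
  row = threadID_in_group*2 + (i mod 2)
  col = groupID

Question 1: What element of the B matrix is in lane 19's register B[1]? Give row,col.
L=19⇒gr=19>>2=4, th=19&3=3
[1]⇒row 3·2+1=7  col gr=4

7,4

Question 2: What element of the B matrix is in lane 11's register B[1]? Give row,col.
lane 11: gid=2 (11/4), tid=3 (11%4)
i=1: r=3*2+1=7, c=gid=2

7,2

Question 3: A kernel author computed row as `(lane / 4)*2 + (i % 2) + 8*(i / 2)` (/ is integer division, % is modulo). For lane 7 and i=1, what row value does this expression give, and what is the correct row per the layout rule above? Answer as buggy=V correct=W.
buggy=3 correct=7

`(lane / 4)*2 + (i % 2) + 8*(i / 2)`[7,1]->3
lane 7->7/4=1, 7 mod 4=3
i=1  r:2·3+1->7  c:1
row: 3 vs 7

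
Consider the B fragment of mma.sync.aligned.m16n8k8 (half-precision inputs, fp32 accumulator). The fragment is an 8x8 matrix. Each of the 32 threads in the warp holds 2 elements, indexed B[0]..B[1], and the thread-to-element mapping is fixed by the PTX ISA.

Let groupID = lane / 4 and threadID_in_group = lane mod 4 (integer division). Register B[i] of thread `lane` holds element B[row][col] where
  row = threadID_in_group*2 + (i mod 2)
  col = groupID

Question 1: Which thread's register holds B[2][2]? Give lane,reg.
9,0

c:2=>grp=2  r:2=>tig=1,lo=0
L=2*4+1=9  i=0=0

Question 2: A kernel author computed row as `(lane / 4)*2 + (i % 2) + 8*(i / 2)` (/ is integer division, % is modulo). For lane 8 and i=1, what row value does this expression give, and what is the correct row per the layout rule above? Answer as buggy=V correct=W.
`(lane / 4)*2 + (i % 2) + 8*(i / 2)`[8,1]->5
8: gid=2,tid=0
[1] (0*2+1,2) = (1,2)
row: 5 vs 1

buggy=5 correct=1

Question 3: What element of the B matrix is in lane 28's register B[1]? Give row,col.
L=28=>grp=28>>2=7, tig=28&3=0
[1]=>row 0·2+1=1  col grp=7

1,7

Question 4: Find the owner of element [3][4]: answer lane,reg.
17,1

c:4=>grp=4  r:3=>tig=1,lo=1
L=4*4+1=17  i=1=1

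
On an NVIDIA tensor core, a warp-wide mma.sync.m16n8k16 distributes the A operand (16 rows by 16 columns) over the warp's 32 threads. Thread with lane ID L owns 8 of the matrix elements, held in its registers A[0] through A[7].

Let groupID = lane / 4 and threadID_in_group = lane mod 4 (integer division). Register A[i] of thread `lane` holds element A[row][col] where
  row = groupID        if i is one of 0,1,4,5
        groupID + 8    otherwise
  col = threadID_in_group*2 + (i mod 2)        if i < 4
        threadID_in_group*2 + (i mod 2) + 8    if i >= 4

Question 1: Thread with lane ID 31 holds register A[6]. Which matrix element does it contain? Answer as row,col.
15,14

31: G=7,T=3
[6] (7+8,3*2+0+8) = (15,14)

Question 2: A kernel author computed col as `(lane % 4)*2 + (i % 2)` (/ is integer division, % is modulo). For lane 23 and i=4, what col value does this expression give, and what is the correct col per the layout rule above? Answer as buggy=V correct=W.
`(lane % 4)*2 + (i % 2)`[23,4]->6
L=23->g=23>>2=5, t=23&3=3
[4]->row 5+0=5  col 3·2+0+8=14
col: 6 vs 14

buggy=6 correct=14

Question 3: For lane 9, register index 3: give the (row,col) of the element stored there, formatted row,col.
10,3

lane 9: grp=2 (9/4), tig=1 (9%4)
i=3: r=2+8=10, c=1*2+1+0=3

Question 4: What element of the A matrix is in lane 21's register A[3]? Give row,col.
21: gr=5,th=1
[3] (5+8,1*2+1+0) = (13,3)

13,3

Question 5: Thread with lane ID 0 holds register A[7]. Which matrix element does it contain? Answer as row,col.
8,9

lane 0: g=0 (0/4), t=0 (0%4)
i=7: r=0+8=8, c=0*2+1+8=9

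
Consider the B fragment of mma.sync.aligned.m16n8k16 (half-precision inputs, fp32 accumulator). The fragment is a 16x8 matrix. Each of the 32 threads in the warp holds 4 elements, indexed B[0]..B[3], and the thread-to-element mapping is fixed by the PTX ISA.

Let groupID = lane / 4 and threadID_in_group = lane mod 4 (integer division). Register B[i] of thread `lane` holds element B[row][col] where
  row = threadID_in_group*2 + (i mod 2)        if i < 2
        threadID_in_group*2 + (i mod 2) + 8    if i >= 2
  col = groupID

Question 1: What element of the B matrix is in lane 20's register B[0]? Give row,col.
0,5

lane 20->20/4=5, 20 mod 4=0
i=0  r:2·0+0+0->0  c:5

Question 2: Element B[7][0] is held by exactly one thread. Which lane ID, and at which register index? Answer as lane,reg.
3,1

c=0⇒gr=0  r=7⇒Rb=0,th=3,odd=1
L=0*4+3=3  i=0*2+1=1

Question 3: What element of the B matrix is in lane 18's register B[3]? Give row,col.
13,4

L=18->g=18>>2=4, t=18&3=2
[3]->row 2·2+1+8=13  col g=4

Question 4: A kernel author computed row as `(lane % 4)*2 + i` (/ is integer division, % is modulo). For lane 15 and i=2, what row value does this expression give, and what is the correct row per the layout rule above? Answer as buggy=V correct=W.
buggy=8 correct=14

`(lane % 4)*2 + i`[15,2]->8
lane 15->15/4=3, 15 mod 4=3
i=2  r:2·3+0+8->14  c:3
row: 8 vs 14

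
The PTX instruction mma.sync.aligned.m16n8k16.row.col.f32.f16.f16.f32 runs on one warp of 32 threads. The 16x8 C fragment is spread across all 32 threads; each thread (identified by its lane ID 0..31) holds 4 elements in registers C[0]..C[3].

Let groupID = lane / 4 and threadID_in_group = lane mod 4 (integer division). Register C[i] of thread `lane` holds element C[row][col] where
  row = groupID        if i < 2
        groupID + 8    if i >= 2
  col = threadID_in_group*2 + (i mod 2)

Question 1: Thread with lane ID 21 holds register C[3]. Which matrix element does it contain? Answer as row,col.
13,3

lane 21->21/4=5, 21 mod 4=1
i=3  r:5+8->13  c:2·1+1->3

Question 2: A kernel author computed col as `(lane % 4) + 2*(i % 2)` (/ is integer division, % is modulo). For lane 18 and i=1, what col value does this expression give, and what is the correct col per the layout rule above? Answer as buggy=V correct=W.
`(lane % 4) + 2*(i % 2)`[18,1]→4
lane 18→18/4=4, 18 mod 4=2
i=1  r:4+0→4  c:2·2+1→5
col: 4 vs 5

buggy=4 correct=5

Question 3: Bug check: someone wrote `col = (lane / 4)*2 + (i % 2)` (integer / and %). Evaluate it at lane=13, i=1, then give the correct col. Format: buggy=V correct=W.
`(lane / 4)*2 + (i % 2)`[13,1]=>7
L=13=>grp=13>>2=3, tig=13&3=1
[1]=>row 3+0=3  col 1·2+1=3
col: 7 vs 3

buggy=7 correct=3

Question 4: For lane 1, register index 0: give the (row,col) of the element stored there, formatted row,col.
0,2

L=1⇒gr=1>>2=0, th=1&3=1
[0]⇒row 0+0=0  col 1·2+0=2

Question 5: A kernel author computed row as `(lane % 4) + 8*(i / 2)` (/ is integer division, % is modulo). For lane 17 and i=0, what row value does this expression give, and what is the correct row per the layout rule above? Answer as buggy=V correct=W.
buggy=1 correct=4

`(lane % 4) + 8*(i / 2)`[17,0]->1
lane 17: g=4 (17/4), t=1 (17%4)
i=0: r=4+0=4, c=1*2+0=2
row: 1 vs 4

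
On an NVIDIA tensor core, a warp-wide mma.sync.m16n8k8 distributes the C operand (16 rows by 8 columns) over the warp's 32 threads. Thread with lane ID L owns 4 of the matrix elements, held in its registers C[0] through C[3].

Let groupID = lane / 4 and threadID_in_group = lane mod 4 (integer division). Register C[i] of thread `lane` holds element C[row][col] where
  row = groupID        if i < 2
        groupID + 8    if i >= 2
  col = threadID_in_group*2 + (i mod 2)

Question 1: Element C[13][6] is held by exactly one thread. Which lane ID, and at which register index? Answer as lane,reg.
r: 13->gid=5,r8=1  c: 6->tid=3,i&1=0
L=5*4+3=23  i=1*2+0=2

23,2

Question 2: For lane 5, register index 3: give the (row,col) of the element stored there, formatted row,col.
lane 5: g=1 (5/4), t=1 (5%4)
i=3: r=1+8=9, c=1*2+1=3

9,3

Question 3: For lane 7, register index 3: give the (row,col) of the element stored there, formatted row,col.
9,7

L=7->g=7>>2=1, t=7&3=3
[3]->row 1+8=9  col 3·2+1=7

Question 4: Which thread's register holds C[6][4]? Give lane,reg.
r:6=>grp=6,rB=0  c:4=>tig=2,lo=0
L=6*4+2=26  i=0*2+0=0

26,0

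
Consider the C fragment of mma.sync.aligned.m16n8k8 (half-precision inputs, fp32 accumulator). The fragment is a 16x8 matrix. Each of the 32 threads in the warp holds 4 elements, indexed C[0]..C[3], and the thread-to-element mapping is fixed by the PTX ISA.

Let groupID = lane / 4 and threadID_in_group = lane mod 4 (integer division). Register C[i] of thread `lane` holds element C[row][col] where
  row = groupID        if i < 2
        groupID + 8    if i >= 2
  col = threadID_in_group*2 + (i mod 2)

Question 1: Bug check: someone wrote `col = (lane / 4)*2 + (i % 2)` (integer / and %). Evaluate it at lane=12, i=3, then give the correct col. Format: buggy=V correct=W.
buggy=7 correct=1

`(lane / 4)*2 + (i % 2)`[12,3]=>7
L=12=>grp=12>>2=3, tig=12&3=0
[3]=>row 3+8=11  col 0·2+1=1
col: 7 vs 1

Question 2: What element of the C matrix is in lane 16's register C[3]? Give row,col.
L=16=>grp=16>>2=4, tig=16&3=0
[3]=>row 4+8=12  col 0·2+1=1

12,1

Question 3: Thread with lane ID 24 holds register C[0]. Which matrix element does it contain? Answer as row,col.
lane 24=>24/4=6, 24 mod 4=0
i=0  r:6+0=>6  c:2·0+0=>0

6,0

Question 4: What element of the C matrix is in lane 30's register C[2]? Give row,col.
L=30->g=30>>2=7, t=30&3=2
[2]->row 7+8=15  col 2·2+0=4

15,4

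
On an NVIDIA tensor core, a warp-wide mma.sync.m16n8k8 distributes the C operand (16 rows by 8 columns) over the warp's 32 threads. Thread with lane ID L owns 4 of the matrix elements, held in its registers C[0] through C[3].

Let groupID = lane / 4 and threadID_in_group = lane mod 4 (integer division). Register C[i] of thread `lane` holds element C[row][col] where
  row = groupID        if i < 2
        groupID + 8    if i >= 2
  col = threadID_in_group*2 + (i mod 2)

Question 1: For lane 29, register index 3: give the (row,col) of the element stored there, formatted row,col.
15,3

29: g=7,t=1
[3] (7+8,1*2+1) = (15,3)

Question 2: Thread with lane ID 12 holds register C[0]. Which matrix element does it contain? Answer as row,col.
lane 12⇒12/4=3, 12 mod 4=0
i=0  r:3+0⇒3  c:2·0+0⇒0

3,0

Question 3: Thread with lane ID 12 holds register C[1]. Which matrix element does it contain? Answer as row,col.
3,1

lane 12: grp=3 (12/4), tig=0 (12%4)
i=1: r=3+0=3, c=0*2+1=1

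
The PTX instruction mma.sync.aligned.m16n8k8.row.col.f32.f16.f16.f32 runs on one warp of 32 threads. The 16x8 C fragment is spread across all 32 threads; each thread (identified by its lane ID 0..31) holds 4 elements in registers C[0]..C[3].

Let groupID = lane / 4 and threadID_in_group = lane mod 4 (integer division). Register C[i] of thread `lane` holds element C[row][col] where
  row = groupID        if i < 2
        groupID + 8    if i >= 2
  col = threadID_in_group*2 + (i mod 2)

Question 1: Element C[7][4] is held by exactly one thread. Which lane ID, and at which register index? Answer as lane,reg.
30,0

r=7⇒gr=7,Rb=0  c=4⇒th=2,odd=0
L=7*4+2=30  i=0*2+0=0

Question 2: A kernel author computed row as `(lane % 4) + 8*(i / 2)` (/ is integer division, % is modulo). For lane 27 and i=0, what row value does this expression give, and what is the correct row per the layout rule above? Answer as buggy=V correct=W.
`(lane % 4) + 8*(i / 2)`[27,0]→3
lane 27: G=6 (27/4), T=3 (27%4)
i=0: r=6+0=6, c=3*2+0=6
row: 3 vs 6

buggy=3 correct=6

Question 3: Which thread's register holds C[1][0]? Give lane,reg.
r:1=>grp=1,rB=0  c:0=>tig=0,lo=0
L=1*4+0=4  i=0*2+0=0

4,0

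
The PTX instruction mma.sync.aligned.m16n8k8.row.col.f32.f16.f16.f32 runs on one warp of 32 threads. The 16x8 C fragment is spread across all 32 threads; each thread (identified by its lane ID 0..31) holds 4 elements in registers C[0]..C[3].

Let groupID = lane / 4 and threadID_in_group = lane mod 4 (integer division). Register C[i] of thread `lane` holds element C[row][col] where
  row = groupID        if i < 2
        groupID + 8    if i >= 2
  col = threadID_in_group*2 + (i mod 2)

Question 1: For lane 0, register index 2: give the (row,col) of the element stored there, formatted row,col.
lane 0: gr=0 (0/4), th=0 (0%4)
i=2: r=0+8=8, c=0*2+0=0

8,0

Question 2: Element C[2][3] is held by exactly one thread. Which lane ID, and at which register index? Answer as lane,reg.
r=2->g=2,rb=0  c=3->t=1,b0=1
L=2*4+1=9  i=0*2+1=1

9,1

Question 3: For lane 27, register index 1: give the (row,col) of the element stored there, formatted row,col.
6,7

lane 27→27/4=6, 27 mod 4=3
i=1  r:6+0→6  c:2·3+1→7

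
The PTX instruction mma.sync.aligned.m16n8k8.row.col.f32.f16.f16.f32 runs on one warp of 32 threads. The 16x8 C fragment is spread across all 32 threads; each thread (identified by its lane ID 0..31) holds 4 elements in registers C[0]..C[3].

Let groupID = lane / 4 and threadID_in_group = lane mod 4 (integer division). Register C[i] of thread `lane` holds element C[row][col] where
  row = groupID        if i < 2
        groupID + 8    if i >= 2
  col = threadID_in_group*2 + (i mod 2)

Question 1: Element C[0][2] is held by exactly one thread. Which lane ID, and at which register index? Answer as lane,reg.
r=0→G=0,rhi=0  c=2→T=1,p=0
L=0*4+1=1  i=0*2+0=0

1,0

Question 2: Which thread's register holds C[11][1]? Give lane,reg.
12,3

r=11⇒gr=3,Rb=1  c=1⇒th=0,odd=1
L=3*4+0=12  i=1*2+1=3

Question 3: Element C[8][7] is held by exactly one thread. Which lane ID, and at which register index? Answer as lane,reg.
3,3

r:8=>grp=0,rB=1  c:7=>tig=3,lo=1
L=0*4+3=3  i=1*2+1=3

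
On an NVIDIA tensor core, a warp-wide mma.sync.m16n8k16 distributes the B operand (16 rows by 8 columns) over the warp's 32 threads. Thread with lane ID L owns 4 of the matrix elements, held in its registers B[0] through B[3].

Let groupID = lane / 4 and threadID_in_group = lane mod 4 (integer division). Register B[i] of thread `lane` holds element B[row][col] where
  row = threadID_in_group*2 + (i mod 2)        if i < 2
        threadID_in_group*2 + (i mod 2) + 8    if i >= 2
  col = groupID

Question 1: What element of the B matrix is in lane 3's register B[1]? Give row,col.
7,0

L=3⇒gr=3>>2=0, th=3&3=3
[1]⇒row 3·2+1+0=7  col gr=0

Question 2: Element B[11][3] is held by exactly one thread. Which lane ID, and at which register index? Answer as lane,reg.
13,3

c=3⇒gr=3  r=11⇒Rb=1,th=1,odd=1
L=3*4+1=13  i=1*2+1=3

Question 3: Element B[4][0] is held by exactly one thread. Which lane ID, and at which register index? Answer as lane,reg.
c: 0->gid=0  r: 4->r8=0,tid=2,i&1=0
L=0*4+2=2  i=0*2+0=0

2,0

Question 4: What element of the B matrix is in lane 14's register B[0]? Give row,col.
4,3

14: G=3,T=2
[0] (2*2+0+0,3) = (4,3)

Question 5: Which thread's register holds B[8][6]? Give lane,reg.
24,2

c:6=>grp=6  r:8=>rB=1,tig=0,lo=0
L=6*4+0=24  i=1*2+0=2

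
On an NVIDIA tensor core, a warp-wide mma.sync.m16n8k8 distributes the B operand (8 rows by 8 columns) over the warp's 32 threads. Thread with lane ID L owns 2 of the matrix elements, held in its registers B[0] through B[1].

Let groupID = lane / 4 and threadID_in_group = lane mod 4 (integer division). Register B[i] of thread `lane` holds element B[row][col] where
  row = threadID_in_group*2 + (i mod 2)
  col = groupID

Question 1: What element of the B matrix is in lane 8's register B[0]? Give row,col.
L=8->gid=8>>2=2, tid=8&3=0
[0]->row 0·2+0=0  col gid=2

0,2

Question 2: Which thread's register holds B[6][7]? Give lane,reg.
31,0

c=7->g=7  r=6->t=3,b0=0
L=7*4+3=31  i=0=0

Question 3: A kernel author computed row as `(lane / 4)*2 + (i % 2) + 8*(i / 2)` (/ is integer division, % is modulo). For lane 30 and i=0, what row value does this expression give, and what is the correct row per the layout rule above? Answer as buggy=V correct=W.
`(lane / 4)*2 + (i % 2) + 8*(i / 2)`[30,0]->14
30: gid=7,tid=2
[0] (2*2+0,7) = (4,7)
row: 14 vs 4

buggy=14 correct=4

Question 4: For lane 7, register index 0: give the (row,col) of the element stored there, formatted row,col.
7: gid=1,tid=3
[0] (3*2+0,1) = (6,1)

6,1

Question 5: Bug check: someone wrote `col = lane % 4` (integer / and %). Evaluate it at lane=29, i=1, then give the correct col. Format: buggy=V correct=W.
buggy=1 correct=7

`lane % 4`[29,1]->1
lane 29: gid=7 (29/4), tid=1 (29%4)
i=1: r=1*2+1=3, c=gid=7
col: 1 vs 7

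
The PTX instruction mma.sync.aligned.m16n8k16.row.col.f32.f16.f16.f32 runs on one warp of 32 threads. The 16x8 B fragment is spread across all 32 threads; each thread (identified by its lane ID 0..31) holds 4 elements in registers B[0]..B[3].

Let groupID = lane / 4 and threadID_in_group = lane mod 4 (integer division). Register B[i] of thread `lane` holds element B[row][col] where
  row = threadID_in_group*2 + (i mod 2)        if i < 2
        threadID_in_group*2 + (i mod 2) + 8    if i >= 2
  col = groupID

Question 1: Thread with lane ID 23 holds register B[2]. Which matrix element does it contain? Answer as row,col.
lane 23: gr=5 (23/4), th=3 (23%4)
i=2: r=3*2+0+8=14, c=gr=5

14,5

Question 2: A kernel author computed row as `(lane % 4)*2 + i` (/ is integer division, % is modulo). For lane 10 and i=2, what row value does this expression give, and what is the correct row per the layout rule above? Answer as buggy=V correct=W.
`(lane % 4)*2 + i`[10,2]⇒6
L=10⇒gr=10>>2=2, th=10&3=2
[2]⇒row 2·2+0+8=12  col gr=2
row: 6 vs 12

buggy=6 correct=12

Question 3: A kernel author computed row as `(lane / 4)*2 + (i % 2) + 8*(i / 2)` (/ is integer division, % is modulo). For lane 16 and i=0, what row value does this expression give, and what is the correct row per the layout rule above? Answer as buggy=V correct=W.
buggy=8 correct=0

`(lane / 4)*2 + (i % 2) + 8*(i / 2)`[16,0]->8
16: g=4,t=0
[0] (0*2+0+0,4) = (0,4)
row: 8 vs 0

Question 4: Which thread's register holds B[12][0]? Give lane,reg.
2,2

c=0→G=0  r=12→rhi=1,T=2,p=0
L=0*4+2=2  i=1*2+0=2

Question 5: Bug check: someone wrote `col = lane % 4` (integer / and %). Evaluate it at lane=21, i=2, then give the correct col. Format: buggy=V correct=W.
buggy=1 correct=5

`lane % 4`[21,2]=>1
L=21=>grp=21>>2=5, tig=21&3=1
[2]=>row 1·2+0+8=10  col grp=5
col: 1 vs 5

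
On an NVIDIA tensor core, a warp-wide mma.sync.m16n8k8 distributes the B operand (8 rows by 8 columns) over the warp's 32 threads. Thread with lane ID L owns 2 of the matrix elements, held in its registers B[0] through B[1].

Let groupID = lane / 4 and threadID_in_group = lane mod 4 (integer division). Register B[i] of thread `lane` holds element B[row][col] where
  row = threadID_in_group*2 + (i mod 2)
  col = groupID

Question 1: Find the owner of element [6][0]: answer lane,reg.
c=0→G=0  r=6→T=3,p=0
L=0*4+3=3  i=0=0

3,0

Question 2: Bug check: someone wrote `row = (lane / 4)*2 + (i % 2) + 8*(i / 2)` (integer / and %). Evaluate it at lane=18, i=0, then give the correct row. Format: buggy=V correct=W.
buggy=8 correct=4

`(lane / 4)*2 + (i % 2) + 8*(i / 2)`[18,0]->8
L=18->g=18>>2=4, t=18&3=2
[0]->row 2·2+0=4  col g=4
row: 8 vs 4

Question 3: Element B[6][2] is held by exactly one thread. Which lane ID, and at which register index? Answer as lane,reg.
11,0

c=2->g=2  r=6->t=3,b0=0
L=2*4+3=11  i=0=0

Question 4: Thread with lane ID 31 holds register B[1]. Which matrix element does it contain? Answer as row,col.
7,7

lane 31: G=7 (31/4), T=3 (31%4)
i=1: r=3*2+1=7, c=G=7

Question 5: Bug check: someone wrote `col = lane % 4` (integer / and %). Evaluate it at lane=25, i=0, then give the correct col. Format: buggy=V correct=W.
buggy=1 correct=6

`lane % 4`[25,0]→1
25: G=6,T=1
[0] (1*2+0,6) = (2,6)
col: 1 vs 6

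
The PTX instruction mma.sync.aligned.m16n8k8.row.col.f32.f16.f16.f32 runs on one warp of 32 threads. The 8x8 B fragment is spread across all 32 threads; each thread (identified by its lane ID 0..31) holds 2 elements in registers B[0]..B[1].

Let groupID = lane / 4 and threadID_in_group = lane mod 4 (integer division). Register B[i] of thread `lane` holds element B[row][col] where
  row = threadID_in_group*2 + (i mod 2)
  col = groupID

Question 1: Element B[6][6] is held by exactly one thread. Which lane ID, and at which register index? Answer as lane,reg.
c=6->g=6  r=6->t=3,b0=0
L=6*4+3=27  i=0=0

27,0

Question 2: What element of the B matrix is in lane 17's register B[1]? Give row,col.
L=17⇒gr=17>>2=4, th=17&3=1
[1]⇒row 1·2+1=3  col gr=4

3,4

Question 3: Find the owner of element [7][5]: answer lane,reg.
23,1

c=5→G=5  r=7→T=3,p=1
L=5*4+3=23  i=1=1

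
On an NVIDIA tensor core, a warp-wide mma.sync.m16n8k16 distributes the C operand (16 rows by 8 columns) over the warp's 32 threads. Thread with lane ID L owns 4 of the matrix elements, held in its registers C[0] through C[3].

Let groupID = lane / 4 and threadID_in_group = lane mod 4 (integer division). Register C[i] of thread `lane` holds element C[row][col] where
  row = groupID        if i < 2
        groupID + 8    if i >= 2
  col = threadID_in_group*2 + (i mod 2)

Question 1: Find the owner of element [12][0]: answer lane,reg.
r=12⇒gr=4,Rb=1  c=0⇒th=0,odd=0
L=4*4+0=16  i=1*2+0=2

16,2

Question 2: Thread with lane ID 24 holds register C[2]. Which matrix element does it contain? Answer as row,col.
lane 24: gr=6 (24/4), th=0 (24%4)
i=2: r=6+8=14, c=0*2+0=0

14,0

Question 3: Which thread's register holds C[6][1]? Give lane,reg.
r=6⇒gr=6,Rb=0  c=1⇒th=0,odd=1
L=6*4+0=24  i=0*2+1=1

24,1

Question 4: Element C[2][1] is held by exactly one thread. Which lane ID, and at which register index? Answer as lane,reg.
8,1

r: 2->gid=2,r8=0  c: 1->tid=0,i&1=1
L=2*4+0=8  i=0*2+1=1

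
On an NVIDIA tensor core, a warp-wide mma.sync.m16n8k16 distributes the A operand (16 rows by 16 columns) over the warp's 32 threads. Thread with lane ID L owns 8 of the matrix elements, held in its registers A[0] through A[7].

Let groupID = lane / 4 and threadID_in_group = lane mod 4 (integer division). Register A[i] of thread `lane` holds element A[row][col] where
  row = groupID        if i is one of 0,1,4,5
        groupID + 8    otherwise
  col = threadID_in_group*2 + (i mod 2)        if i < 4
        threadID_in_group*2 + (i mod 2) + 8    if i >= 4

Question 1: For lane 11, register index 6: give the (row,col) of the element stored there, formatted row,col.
lane 11: gid=2 (11/4), tid=3 (11%4)
i=6: r=2+8=10, c=3*2+0+8=14

10,14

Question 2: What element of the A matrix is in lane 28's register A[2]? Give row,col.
15,0

lane 28: gr=7 (28/4), th=0 (28%4)
i=2: r=7+8=15, c=0*2+0+0=0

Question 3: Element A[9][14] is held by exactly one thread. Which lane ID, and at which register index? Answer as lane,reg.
7,6

r=9->g=1,rb=1  c=14->cb=1,t=3,b0=0
L=1*4+3=7  i=1*4+1*2+0=6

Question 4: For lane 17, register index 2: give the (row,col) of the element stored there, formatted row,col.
L=17⇒gr=17>>2=4, th=17&3=1
[2]⇒row 4+8=12  col 1·2+0+0=2

12,2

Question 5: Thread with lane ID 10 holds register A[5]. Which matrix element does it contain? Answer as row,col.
lane 10->10/4=2, 10 mod 4=2
i=5  r:2+0->2  c:2·2+1+8->13

2,13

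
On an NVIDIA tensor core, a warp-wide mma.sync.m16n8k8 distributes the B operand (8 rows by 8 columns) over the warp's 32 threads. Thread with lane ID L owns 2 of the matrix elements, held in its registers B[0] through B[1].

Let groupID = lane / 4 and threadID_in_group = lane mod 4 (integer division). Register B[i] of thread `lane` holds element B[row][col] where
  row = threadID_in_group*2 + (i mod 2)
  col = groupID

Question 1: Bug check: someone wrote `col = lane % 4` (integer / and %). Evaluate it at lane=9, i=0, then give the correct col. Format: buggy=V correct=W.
`lane % 4`[9,0]->1
lane 9: gid=2 (9/4), tid=1 (9%4)
i=0: r=1*2+0=2, c=gid=2
col: 1 vs 2

buggy=1 correct=2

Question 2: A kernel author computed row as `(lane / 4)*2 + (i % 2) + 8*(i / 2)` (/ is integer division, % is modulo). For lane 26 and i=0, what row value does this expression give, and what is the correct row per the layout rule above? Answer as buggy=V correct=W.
buggy=12 correct=4

`(lane / 4)*2 + (i % 2) + 8*(i / 2)`[26,0]=>12
26: grp=6,tig=2
[0] (2*2+0,6) = (4,6)
row: 12 vs 4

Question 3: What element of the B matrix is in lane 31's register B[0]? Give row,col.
lane 31: grp=7 (31/4), tig=3 (31%4)
i=0: r=3*2+0=6, c=grp=7

6,7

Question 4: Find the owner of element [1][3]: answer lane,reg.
12,1

c=3->g=3  r=1->t=0,b0=1
L=3*4+0=12  i=1=1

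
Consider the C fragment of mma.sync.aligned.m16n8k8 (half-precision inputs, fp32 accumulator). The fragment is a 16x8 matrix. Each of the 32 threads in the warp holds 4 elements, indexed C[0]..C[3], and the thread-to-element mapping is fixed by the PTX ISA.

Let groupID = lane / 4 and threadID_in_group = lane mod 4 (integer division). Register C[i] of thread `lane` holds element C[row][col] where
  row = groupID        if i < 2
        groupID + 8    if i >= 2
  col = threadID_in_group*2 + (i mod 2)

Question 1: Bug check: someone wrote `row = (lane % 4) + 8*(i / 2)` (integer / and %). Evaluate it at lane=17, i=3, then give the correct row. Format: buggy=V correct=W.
`(lane % 4) + 8*(i / 2)`[17,3]=>9
17: grp=4,tig=1
[3] (4+8,1*2+1) = (12,3)
row: 9 vs 12

buggy=9 correct=12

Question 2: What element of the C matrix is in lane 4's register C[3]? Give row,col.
4: g=1,t=0
[3] (1+8,0*2+1) = (9,1)

9,1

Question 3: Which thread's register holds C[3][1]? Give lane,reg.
12,1

r:3=>grp=3,rB=0  c:1=>tig=0,lo=1
L=3*4+0=12  i=0*2+1=1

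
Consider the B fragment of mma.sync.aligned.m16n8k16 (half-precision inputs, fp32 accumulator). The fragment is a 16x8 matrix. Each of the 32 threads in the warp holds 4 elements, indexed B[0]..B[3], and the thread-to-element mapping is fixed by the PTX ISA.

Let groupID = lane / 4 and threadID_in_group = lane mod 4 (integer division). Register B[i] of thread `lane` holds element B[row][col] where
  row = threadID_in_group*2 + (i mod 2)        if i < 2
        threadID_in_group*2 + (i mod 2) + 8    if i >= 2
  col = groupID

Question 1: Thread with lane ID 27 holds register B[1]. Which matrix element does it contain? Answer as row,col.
L=27->g=27>>2=6, t=27&3=3
[1]->row 3·2+1+0=7  col g=6

7,6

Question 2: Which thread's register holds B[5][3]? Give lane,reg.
c:3=>grp=3  r:5=>rB=0,tig=2,lo=1
L=3*4+2=14  i=0*2+1=1

14,1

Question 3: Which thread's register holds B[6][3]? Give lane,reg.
15,0

c=3→G=3  r=6→rhi=0,T=3,p=0
L=3*4+3=15  i=0*2+0=0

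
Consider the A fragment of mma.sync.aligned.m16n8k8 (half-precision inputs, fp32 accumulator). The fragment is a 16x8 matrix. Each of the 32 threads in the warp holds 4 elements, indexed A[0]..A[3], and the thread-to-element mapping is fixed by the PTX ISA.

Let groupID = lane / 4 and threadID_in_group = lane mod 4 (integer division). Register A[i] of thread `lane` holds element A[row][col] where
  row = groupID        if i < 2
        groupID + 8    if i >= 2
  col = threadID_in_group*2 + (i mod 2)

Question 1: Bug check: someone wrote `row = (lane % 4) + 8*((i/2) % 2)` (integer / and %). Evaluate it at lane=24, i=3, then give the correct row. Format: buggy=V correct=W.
buggy=8 correct=14

`(lane % 4) + 8*((i/2) % 2)`[24,3]->8
24: gid=6,tid=0
[3] (6+8,0*2+1) = (14,1)
row: 8 vs 14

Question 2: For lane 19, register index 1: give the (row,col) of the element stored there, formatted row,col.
lane 19: g=4 (19/4), t=3 (19%4)
i=1: r=4+0=4, c=3*2+1=7

4,7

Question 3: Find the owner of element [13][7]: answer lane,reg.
r=13→G=5,rhi=1  c=7→T=3,p=1
L=5*4+3=23  i=1*2+1=3

23,3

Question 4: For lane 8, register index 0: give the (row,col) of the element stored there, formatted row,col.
2,0

8: gid=2,tid=0
[0] (2+0,0*2+0) = (2,0)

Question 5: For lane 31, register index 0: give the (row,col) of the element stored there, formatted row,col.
lane 31->31/4=7, 31 mod 4=3
i=0  r:7+0->7  c:2·3+0->6

7,6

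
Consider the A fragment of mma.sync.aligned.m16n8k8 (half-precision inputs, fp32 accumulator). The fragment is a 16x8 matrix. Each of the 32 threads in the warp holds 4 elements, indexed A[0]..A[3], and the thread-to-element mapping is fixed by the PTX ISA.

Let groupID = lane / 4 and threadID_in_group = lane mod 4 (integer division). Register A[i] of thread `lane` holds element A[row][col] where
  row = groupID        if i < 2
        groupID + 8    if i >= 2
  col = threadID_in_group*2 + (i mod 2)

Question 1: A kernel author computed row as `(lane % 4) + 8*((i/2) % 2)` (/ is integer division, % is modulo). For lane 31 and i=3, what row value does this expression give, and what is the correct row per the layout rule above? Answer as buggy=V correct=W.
`(lane % 4) + 8*((i/2) % 2)`[31,3]->11
lane 31: gid=7 (31/4), tid=3 (31%4)
i=3: r=7+8=15, c=3*2+1=7
row: 11 vs 15

buggy=11 correct=15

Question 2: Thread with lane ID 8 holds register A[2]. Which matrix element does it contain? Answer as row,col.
10,0

lane 8: G=2 (8/4), T=0 (8%4)
i=2: r=2+8=10, c=0*2+0=0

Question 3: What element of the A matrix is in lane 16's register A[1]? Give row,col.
16: G=4,T=0
[1] (4+0,0*2+1) = (4,1)

4,1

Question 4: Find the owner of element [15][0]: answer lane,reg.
28,2

r:15=>grp=7,rB=1  c:0=>tig=0,lo=0
L=7*4+0=28  i=1*2+0=2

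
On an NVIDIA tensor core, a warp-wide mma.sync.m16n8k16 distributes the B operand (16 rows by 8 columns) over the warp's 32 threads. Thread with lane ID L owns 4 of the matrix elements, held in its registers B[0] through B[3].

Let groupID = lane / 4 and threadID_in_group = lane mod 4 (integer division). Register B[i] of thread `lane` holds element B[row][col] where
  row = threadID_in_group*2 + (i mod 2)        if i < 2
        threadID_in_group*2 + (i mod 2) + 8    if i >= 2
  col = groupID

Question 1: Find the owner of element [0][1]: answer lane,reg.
c:1=>grp=1  r:0=>rB=0,tig=0,lo=0
L=1*4+0=4  i=0*2+0=0

4,0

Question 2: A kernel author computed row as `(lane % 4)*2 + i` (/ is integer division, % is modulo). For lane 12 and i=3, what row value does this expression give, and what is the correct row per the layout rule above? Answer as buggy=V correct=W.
`(lane % 4)*2 + i`[12,3]->3
12: g=3,t=0
[3] (0*2+1+8,3) = (9,3)
row: 3 vs 9

buggy=3 correct=9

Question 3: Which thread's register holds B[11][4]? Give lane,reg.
17,3

c=4⇒gr=4  r=11⇒Rb=1,th=1,odd=1
L=4*4+1=17  i=1*2+1=3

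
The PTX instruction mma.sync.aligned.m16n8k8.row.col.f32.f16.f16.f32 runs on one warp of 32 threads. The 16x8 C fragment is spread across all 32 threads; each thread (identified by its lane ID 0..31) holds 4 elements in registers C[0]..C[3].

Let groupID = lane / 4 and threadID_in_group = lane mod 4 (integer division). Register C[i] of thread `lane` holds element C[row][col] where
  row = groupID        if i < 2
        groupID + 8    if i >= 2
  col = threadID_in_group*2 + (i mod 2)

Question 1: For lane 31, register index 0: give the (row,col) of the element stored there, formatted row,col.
7,6

L=31->gid=31>>2=7, tid=31&3=3
[0]->row 7+0=7  col 3·2+0=6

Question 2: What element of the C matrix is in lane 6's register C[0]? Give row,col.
lane 6: g=1 (6/4), t=2 (6%4)
i=0: r=1+0=1, c=2*2+0=4

1,4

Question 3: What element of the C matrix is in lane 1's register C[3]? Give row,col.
8,3

1: grp=0,tig=1
[3] (0+8,1*2+1) = (8,3)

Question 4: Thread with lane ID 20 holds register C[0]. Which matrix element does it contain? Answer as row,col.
L=20⇒gr=20>>2=5, th=20&3=0
[0]⇒row 5+0=5  col 0·2+0=0

5,0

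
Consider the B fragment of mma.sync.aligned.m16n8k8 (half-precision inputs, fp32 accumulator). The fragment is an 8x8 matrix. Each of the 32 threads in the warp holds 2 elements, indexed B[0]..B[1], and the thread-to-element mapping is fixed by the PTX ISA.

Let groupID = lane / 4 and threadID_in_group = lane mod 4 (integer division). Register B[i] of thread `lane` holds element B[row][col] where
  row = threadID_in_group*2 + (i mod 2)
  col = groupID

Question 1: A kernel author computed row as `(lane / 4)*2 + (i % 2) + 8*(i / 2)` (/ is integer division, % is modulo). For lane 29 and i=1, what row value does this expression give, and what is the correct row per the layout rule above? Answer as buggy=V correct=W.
`(lane / 4)*2 + (i % 2) + 8*(i / 2)`[29,1]->15
lane 29: gid=7 (29/4), tid=1 (29%4)
i=1: r=1*2+1=3, c=gid=7
row: 15 vs 3

buggy=15 correct=3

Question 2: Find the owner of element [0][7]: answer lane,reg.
28,0

c=7→G=7  r=0→T=0,p=0
L=7*4+0=28  i=0=0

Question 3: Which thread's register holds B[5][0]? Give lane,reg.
2,1

c=0→G=0  r=5→T=2,p=1
L=0*4+2=2  i=1=1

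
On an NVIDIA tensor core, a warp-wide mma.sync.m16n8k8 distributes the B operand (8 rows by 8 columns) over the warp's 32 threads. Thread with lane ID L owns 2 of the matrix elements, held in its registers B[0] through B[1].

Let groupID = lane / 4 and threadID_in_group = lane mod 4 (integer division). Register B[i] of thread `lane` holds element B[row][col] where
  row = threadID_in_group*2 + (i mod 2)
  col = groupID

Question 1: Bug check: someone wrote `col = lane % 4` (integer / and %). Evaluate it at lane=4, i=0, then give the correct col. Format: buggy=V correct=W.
`lane % 4`[4,0]=>0
lane 4: grp=1 (4/4), tig=0 (4%4)
i=0: r=0*2+0=0, c=grp=1
col: 0 vs 1

buggy=0 correct=1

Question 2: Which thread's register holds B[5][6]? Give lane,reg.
c:6=>grp=6  r:5=>tig=2,lo=1
L=6*4+2=26  i=1=1

26,1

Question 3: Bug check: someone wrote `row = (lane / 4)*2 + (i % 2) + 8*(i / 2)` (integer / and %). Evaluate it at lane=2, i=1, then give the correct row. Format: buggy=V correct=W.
buggy=1 correct=5

`(lane / 4)*2 + (i % 2) + 8*(i / 2)`[2,1]->1
2: g=0,t=2
[1] (2*2+1,0) = (5,0)
row: 1 vs 5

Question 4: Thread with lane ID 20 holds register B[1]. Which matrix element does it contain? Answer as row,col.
lane 20: gr=5 (20/4), th=0 (20%4)
i=1: r=0*2+1=1, c=gr=5

1,5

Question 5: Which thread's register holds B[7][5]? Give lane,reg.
23,1

c=5→G=5  r=7→T=3,p=1
L=5*4+3=23  i=1=1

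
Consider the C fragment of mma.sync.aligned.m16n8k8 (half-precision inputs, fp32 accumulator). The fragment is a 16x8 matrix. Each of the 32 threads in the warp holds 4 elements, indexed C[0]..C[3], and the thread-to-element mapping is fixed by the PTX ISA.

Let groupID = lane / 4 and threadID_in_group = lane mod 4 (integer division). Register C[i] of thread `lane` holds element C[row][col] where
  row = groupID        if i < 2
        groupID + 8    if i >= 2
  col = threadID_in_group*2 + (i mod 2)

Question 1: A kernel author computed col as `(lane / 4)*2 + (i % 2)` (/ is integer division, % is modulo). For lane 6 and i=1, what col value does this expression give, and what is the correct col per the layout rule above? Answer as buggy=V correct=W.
`(lane / 4)*2 + (i % 2)`[6,1]→3
L=6→G=6>>2=1, T=6&3=2
[1]→row 1+0=1  col 2·2+1=5
col: 3 vs 5

buggy=3 correct=5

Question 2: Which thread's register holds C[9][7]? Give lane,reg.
7,3

r:9=>grp=1,rB=1  c:7=>tig=3,lo=1
L=1*4+3=7  i=1*2+1=3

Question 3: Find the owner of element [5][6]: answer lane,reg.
r=5->g=5,rb=0  c=6->t=3,b0=0
L=5*4+3=23  i=0*2+0=0

23,0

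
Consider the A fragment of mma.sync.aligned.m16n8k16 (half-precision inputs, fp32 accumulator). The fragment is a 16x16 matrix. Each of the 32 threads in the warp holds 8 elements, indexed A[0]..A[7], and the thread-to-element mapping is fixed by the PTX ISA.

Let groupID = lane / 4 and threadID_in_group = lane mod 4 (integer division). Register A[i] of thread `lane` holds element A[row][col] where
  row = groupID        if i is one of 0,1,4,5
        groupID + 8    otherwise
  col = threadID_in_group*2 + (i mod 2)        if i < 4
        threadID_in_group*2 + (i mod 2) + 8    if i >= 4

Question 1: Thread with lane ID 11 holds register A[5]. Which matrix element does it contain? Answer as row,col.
L=11→G=11>>2=2, T=11&3=3
[5]→row 2+0=2  col 3·2+1+8=15

2,15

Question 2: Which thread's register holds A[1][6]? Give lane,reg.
r=1⇒gr=1,Rb=0  c=6⇒Cb=0,th=3,odd=0
L=1*4+3=7  i=0*4+0*2+0=0

7,0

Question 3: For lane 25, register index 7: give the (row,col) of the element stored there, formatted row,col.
lane 25⇒25/4=6, 25 mod 4=1
i=7  r:6+8⇒14  c:2·1+1+8⇒11

14,11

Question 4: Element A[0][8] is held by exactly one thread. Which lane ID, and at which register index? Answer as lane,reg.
0,4

r=0→G=0,rhi=0  c=8→chi=1,T=0,p=0
L=0*4+0=0  i=1*4+0*2+0=4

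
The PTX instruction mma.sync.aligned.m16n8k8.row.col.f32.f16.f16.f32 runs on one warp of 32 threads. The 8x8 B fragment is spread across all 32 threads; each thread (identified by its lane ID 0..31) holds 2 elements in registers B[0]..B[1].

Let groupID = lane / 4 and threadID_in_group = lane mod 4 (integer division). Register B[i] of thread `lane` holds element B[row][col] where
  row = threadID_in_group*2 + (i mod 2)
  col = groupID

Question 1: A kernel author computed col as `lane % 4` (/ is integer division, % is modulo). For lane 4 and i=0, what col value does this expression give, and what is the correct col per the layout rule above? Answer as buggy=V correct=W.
`lane % 4`[4,0]=>0
lane 4: grp=1 (4/4), tig=0 (4%4)
i=0: r=0*2+0=0, c=grp=1
col: 0 vs 1

buggy=0 correct=1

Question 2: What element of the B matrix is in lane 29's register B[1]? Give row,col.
3,7

L=29->g=29>>2=7, t=29&3=1
[1]->row 1·2+1=3  col g=7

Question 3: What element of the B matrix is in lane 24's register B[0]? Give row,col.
lane 24: g=6 (24/4), t=0 (24%4)
i=0: r=0*2+0=0, c=g=6

0,6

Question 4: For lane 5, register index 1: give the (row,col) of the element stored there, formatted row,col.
3,1

L=5=>grp=5>>2=1, tig=5&3=1
[1]=>row 1·2+1=3  col grp=1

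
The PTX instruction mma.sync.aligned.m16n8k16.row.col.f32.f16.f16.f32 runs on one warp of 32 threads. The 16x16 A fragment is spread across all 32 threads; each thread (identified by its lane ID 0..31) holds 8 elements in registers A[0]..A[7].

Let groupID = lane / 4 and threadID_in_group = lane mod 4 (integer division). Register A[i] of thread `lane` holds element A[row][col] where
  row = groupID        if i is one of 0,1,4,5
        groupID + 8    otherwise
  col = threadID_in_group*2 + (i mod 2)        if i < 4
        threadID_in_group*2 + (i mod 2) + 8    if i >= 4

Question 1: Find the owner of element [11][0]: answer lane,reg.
r=11->g=3,rb=1  c=0->cb=0,t=0,b0=0
L=3*4+0=12  i=0*4+1*2+0=2

12,2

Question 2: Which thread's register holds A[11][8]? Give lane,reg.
12,6

r=11⇒gr=3,Rb=1  c=8⇒Cb=1,th=0,odd=0
L=3*4+0=12  i=1*4+1*2+0=6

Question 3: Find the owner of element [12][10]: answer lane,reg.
r=12⇒gr=4,Rb=1  c=10⇒Cb=1,th=1,odd=0
L=4*4+1=17  i=1*4+1*2+0=6

17,6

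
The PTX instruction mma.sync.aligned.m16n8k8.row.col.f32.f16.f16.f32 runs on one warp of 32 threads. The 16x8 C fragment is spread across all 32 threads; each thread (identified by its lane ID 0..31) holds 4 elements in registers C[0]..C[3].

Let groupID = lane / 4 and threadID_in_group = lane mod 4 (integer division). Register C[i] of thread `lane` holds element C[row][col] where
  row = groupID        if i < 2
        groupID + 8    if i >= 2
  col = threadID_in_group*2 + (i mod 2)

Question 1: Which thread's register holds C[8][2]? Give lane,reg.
r=8⇒gr=0,Rb=1  c=2⇒th=1,odd=0
L=0*4+1=1  i=1*2+0=2

1,2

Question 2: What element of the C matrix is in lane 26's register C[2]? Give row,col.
26: G=6,T=2
[2] (6+8,2*2+0) = (14,4)

14,4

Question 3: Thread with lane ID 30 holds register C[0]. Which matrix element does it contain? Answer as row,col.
lane 30->30/4=7, 30 mod 4=2
i=0  r:7+0->7  c:2·2+0->4

7,4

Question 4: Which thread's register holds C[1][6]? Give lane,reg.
7,0

r=1→G=1,rhi=0  c=6→T=3,p=0
L=1*4+3=7  i=0*2+0=0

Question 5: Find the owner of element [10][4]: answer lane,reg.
10,2

r: 10->gid=2,r8=1  c: 4->tid=2,i&1=0
L=2*4+2=10  i=1*2+0=2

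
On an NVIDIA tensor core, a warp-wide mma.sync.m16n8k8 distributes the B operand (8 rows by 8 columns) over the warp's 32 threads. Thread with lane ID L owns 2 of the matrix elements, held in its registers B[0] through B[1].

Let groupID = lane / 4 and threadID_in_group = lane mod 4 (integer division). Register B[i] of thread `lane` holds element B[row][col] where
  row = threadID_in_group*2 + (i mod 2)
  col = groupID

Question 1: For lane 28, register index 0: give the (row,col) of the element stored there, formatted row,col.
0,7

lane 28: grp=7 (28/4), tig=0 (28%4)
i=0: r=0*2+0=0, c=grp=7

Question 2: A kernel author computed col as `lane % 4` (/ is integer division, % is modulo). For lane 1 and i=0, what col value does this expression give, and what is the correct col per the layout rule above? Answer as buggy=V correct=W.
buggy=1 correct=0

`lane % 4`[1,0]=>1
L=1=>grp=1>>2=0, tig=1&3=1
[0]=>row 1·2+0=2  col grp=0
col: 1 vs 0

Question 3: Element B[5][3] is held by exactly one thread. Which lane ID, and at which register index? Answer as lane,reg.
14,1

c: 3->gid=3  r: 5->tid=2,i&1=1
L=3*4+2=14  i=1=1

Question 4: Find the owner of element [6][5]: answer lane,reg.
c: 5->gid=5  r: 6->tid=3,i&1=0
L=5*4+3=23  i=0=0

23,0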